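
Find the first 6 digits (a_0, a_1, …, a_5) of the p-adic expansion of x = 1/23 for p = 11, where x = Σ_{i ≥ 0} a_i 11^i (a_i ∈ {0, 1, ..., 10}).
(a_0, …, a_5) = (1, 9, 3, 3, 4, 2)

v_11(1/23) = 0 (numerator and denominator both coprime to 11), so x ∈ ℤ_11^×. Compute digits iteratively via a_i = x_i mod 11, x_{i+1} = (x_i − a_i)/11, with x_0 = x:
  x_0 = 1/23;  a_0 = 1;  x_1 = (x_0 − 1)/11 = -2/23
  x_1 = -2/23;  a_1 = 9;  x_2 = (x_1 − 9)/11 = -19/23
  x_2 = -19/23;  a_2 = 3;  x_3 = (x_2 − 3)/11 = -8/23
  x_3 = -8/23;  a_3 = 3;  x_4 = (x_3 − 3)/11 = -7/23
  x_4 = -7/23;  a_4 = 4;  x_5 = (x_4 − 4)/11 = -9/23
  x_5 = -9/23;  a_5 = 2;  x_6 = (x_5 − 2)/11 = -5/23
Digits: (1, 9, 3, 3, 4, 2).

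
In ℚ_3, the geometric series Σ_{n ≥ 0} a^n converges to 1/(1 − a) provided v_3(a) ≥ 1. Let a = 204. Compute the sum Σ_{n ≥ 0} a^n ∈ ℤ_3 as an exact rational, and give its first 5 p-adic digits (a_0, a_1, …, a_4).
Σ a^n = 1/(1 − a) = -1/203;  first 5 digits = (1, 2, 2, 2, 0)

v_3(a) = 1 ≥ 1, so the series converges in ℤ_3 to 1/(1 − a) = 1/(1 − 204) = -1/203. Expand this rational in ℤ_3: compute digits iteratively via d_i = x_i mod 3, x_{i+1} = (x_i − d_i)/3. The first 5 digits are (1, 2, 2, 2, 0).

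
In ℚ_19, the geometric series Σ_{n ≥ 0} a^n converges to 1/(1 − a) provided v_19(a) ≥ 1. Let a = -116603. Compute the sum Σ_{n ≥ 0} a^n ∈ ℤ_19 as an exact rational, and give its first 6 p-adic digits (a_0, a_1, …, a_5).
Σ a^n = 1/(1 − a) = 1/116604;  first 6 digits = (1, 0, 0, 2, 18, 18)

v_19(a) = 3 ≥ 1, so the series converges in ℤ_19 to 1/(1 − a) = 1/(1 − (-116603)) = 1/116604. Expand this rational in ℤ_19: compute digits iteratively via d_i = x_i mod 19, x_{i+1} = (x_i − d_i)/19. The first 6 digits are (1, 0, 0, 2, 18, 18).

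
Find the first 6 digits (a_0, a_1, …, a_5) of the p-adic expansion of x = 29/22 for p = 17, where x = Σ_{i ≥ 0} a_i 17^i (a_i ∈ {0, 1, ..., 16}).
(a_0, …, a_5) = (16, 3, 16, 6, 5, 2)

v_17(29/22) = 0 (numerator and denominator both coprime to 17), so x ∈ ℤ_17^×. Compute digits iteratively via a_i = x_i mod 17, x_{i+1} = (x_i − a_i)/17, with x_0 = x:
  x_0 = 29/22;  a_0 = 16;  x_1 = (x_0 − 16)/17 = -19/22
  x_1 = -19/22;  a_1 = 3;  x_2 = (x_1 − 3)/17 = -5/22
  x_2 = -5/22;  a_2 = 16;  x_3 = (x_2 − 16)/17 = -21/22
  x_3 = -21/22;  a_3 = 6;  x_4 = (x_3 − 6)/17 = -9/22
  x_4 = -9/22;  a_4 = 5;  x_5 = (x_4 − 5)/17 = -7/22
  x_5 = -7/22;  a_5 = 2;  x_6 = (x_5 − 2)/17 = -3/22
Digits: (16, 3, 16, 6, 5, 2).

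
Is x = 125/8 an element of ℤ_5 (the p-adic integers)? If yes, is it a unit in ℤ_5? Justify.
x ∈ ℤ_5 but not a unit; v_5(x) = 3 > 0

ℤ_5 = {x ∈ ℚ_5 : v_5(x) ≥ 0} and ℤ_5^× = {x ∈ ℤ_5 : v_5(x) = 0}. Here v_5(125/8) = v_5(num) − v_5(den) = 3; compare against these criteria.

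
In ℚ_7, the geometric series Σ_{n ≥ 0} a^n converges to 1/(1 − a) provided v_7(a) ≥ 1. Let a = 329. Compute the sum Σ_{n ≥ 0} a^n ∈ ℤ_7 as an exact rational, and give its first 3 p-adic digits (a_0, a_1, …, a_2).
Σ a^n = 1/(1 − a) = -1/328;  first 3 digits = (1, 5, 3)

v_7(a) = 1 ≥ 1, so the series converges in ℤ_7 to 1/(1 − a) = 1/(1 − 329) = -1/328. Expand this rational in ℤ_7: compute digits iteratively via d_i = x_i mod 7, x_{i+1} = (x_i − d_i)/7. The first 3 digits are (1, 5, 3).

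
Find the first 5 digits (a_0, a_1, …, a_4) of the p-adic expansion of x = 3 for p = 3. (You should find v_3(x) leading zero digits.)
(a_0, …, a_4) = (0, 1, 0, 0, 0)

v_3(3) = 1, so a_0 = ... = a_0 = 0. Factor out: x = 3^1 · u with u = 1 a unit in ℤ_3. Expand u iteratively via a_{v+i} = u_i mod 3, u_{i+1} = (u_i − a_{v+i})/3:
  u_0 = 1;  a_1 = 1;  u_1 = (u_0 − 1)/3 = 0
  u_1 = 0;  a_2 = 0;  u_2 = (u_1 − 0)/3 = 0
  u_2 = 0;  a_3 = 0;  u_3 = (u_2 − 0)/3 = 0
  u_3 = 0;  a_4 = 0;  u_4 = (u_3 − 0)/3 = 0
Digits: (0, 1, 0, 0, 0).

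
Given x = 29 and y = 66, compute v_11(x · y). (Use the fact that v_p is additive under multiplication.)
v_11(1914) = 1

v_p(x) = 0 (factor: 29 = 11^0 · 29); v_p(y) = 1 (factor: 66 = 11^1 · 6). Additivity: v_p(xy) = v_p(x) + v_p(y) = 0 + 1 = 1. (Direct check: xy = 1914 = 11^1 · (174).)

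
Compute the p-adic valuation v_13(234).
v_13(234) = 1

v_13(n) is the largest exponent k such that 13^k divides n. Factor out: 234 = 13^1 · 18. (Sign doesn't affect v_p.) So v_13(234) = 1.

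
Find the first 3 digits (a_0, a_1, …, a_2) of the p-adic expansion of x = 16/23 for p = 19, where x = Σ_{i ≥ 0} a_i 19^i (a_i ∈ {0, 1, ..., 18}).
(a_0, …, a_2) = (4, 18, 4)

v_19(16/23) = 0 (numerator and denominator both coprime to 19), so x ∈ ℤ_19^×. Compute digits iteratively via a_i = x_i mod 19, x_{i+1} = (x_i − a_i)/19, with x_0 = x:
  x_0 = 16/23;  a_0 = 4;  x_1 = (x_0 − 4)/19 = -4/23
  x_1 = -4/23;  a_1 = 18;  x_2 = (x_1 − 18)/19 = -22/23
  x_2 = -22/23;  a_2 = 4;  x_3 = (x_2 − 4)/19 = -6/23
Digits: (4, 18, 4).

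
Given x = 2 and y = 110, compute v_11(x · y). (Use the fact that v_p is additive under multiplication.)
v_11(220) = 1

v_p(x) = 0 (factor: 2 = 11^0 · 2); v_p(y) = 1 (factor: 110 = 11^1 · 10). Additivity: v_p(xy) = v_p(x) + v_p(y) = 0 + 1 = 1. (Direct check: xy = 220 = 11^1 · (20).)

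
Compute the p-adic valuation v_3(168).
v_3(168) = 1

v_3(n) is the largest exponent k such that 3^k divides n. Factor out: 168 = 3^1 · 56. (Sign doesn't affect v_p.) So v_3(168) = 1.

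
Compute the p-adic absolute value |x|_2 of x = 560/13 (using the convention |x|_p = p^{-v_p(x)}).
|560/13|_2 = 1/16

Step 1 — compute v_2(x) by factoring powers of 2 out of the numerator and denominator: v_2(560/13) = 4. Step 2 — apply |x|_p = p^{-v_p(x)} = 2^{-4} = 1/16.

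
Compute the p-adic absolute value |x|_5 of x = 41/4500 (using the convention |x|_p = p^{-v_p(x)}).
|41/4500|_5 = 125

Step 1 — compute v_5(x) by factoring powers of 5 out of the numerator and denominator: v_5(41/4500) = -3. Step 2 — apply |x|_p = p^{-v_p(x)} = 5^{3} = 125.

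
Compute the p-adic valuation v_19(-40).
v_19(-40) = 0

v_19(n) is the largest exponent k such that 19^k divides n. Factor out: -40 = -19^0 · 40. (Sign doesn't affect v_p.) So v_19(-40) = 0.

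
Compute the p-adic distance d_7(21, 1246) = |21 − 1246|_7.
d_7(21, 1246) = 1/49

Step 1 — x − y = 21 − 1246 = -1225. Step 2 — v_7(-1225) = 2 (factor: -1225 = −(7^2 · 25); the sign does not affect v_p). Step 3 — |x − y|_7 = 7^{-2} = 1/49.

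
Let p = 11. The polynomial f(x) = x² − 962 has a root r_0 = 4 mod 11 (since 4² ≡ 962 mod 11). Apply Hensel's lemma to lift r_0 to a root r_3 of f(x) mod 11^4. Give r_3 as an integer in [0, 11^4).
r_3 = 8804 (mod 14641)

Hensel's recurrence: r_{i+1} = r_i − f(r_i)·(f′(r_i))^{-1} mod 11^{i+2}, with f′(x) = 2x. Iterate:
  r_0 = 4 (mod 11)
  r_1 = 92 (mod 121)
  r_2 = 818 (mod 1331)
  r_3 = 8804 (mod 14641)
Final: r_3 = 8804, and one checks f(r_3) ≡ 0 mod 11^4.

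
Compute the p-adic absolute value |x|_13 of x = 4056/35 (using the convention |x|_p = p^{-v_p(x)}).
|4056/35|_13 = 1/169

Step 1 — compute v_13(x) by factoring powers of 13 out of the numerator and denominator: v_13(4056/35) = 2. Step 2 — apply |x|_p = p^{-v_p(x)} = 13^{-2} = 1/169.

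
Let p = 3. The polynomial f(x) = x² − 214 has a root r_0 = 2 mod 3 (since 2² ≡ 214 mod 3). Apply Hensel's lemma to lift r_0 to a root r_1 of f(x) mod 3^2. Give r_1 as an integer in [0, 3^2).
r_1 = 5 (mod 9)

Hensel's recurrence: r_{i+1} = r_i − f(r_i)·(f′(r_i))^{-1} mod 3^{i+2}, with f′(x) = 2x. Iterate:
  r_0 = 2 (mod 3)
  r_1 = 5 (mod 9)
Final: r_1 = 5, and one checks f(r_1) ≡ 0 mod 3^2.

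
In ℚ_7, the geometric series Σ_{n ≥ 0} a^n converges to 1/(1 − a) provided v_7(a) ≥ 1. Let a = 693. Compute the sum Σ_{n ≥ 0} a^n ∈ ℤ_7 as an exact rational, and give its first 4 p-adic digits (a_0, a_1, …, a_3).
Σ a^n = 1/(1 − a) = -1/692;  first 4 digits = (1, 1, 1, 3)

v_7(a) = 1 ≥ 1, so the series converges in ℤ_7 to 1/(1 − a) = 1/(1 − 693) = -1/692. Expand this rational in ℤ_7: compute digits iteratively via d_i = x_i mod 7, x_{i+1} = (x_i − d_i)/7. The first 4 digits are (1, 1, 1, 3).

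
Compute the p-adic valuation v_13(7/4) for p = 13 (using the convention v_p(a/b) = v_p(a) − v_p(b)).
v_13(7/4) = 0

Factor powers of 13 from the numerator and denominator of the reduced fraction: 7 = 13^0 · 7 and 4 = 13^0 · 4. Apply v_p(a/b) = v_p(a) − v_p(b): v_13(7/4) = 0 − 0 = 0.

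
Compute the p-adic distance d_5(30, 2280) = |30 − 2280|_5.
d_5(30, 2280) = 1/125

Step 1 — x − y = 30 − 2280 = -2250. Step 2 — v_5(-2250) = 3 (factor: -2250 = −(5^3 · 18); the sign does not affect v_p). Step 3 — |x − y|_5 = 5^{-3} = 1/125.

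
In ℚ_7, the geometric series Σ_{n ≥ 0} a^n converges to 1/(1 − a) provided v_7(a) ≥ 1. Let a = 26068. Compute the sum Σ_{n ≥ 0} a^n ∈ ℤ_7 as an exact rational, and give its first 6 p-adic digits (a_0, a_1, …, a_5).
Σ a^n = 1/(1 − a) = -1/26067;  first 6 digits = (1, 0, 0, 6, 3, 1)

v_7(a) = 3 ≥ 1, so the series converges in ℤ_7 to 1/(1 − a) = 1/(1 − 26068) = -1/26067. Expand this rational in ℤ_7: compute digits iteratively via d_i = x_i mod 7, x_{i+1} = (x_i − d_i)/7. The first 6 digits are (1, 0, 0, 6, 3, 1).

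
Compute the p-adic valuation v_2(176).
v_2(176) = 4

v_2(n) is the largest exponent k such that 2^k divides n. Factor out: 176 = 2^4 · 11. (Sign doesn't affect v_p.) So v_2(176) = 4.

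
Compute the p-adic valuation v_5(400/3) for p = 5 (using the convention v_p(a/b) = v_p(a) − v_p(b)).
v_5(400/3) = 2

Factor powers of 5 from the numerator and denominator of the reduced fraction: 400 = 5^2 · 16 and 3 = 5^0 · 3. Apply v_p(a/b) = v_p(a) − v_p(b): v_5(400/3) = 2 − 0 = 2.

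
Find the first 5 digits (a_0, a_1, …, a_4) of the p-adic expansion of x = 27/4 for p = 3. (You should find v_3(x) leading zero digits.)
(a_0, …, a_4) = (0, 0, 0, 1, 2)

v_3(27/4) = 3, so a_0 = ... = a_2 = 0. Factor out: x = 3^3 · u with u = 1/4 a unit in ℤ_3. Expand u iteratively via a_{v+i} = u_i mod 3, u_{i+1} = (u_i − a_{v+i})/3:
  u_0 = 1/4;  a_3 = 1;  u_1 = (u_0 − 1)/3 = -1/4
  u_1 = -1/4;  a_4 = 2;  u_2 = (u_1 − 2)/3 = -3/4
Digits: (0, 0, 0, 1, 2).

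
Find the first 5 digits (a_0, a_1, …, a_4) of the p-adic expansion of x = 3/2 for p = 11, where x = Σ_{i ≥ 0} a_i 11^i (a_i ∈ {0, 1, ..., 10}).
(a_0, …, a_4) = (7, 5, 5, 5, 5)

v_11(3/2) = 0 (numerator and denominator both coprime to 11), so x ∈ ℤ_11^×. Compute digits iteratively via a_i = x_i mod 11, x_{i+1} = (x_i − a_i)/11, with x_0 = x:
  x_0 = 3/2;  a_0 = 7;  x_1 = (x_0 − 7)/11 = -1/2
  x_1 = -1/2;  a_1 = 5;  x_2 = (x_1 − 5)/11 = -1/2
  x_2 = -1/2;  a_2 = 5;  x_3 = (x_2 − 5)/11 = -1/2
  x_3 = -1/2;  a_3 = 5;  x_4 = (x_3 − 5)/11 = -1/2
  x_4 = -1/2;  a_4 = 5;  x_5 = (x_4 − 5)/11 = -1/2
Digits: (7, 5, 5, 5, 5).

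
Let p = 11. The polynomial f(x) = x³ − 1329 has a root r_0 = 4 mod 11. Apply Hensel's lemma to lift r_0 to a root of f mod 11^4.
r_3 = 10333 (mod 14641)

Hensel: r_{i+1} = r_i − f(r_i)/f′(r_i) mod 11^{i+2}, where f′(x) = 3x². Iterate:
  r_0 = 4 (mod 11)
  r_1 = 48 (mod 121)
  r_2 = 1016 (mod 1331)
  r_3 = 10333 (mod 14641)
Final: r = 10333 with f(r) ≡ 0 mod 11^4.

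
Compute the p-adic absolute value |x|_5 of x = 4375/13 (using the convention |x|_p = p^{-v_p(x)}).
|4375/13|_5 = 1/625

Step 1 — compute v_5(x) by factoring powers of 5 out of the numerator and denominator: v_5(4375/13) = 4. Step 2 — apply |x|_p = p^{-v_p(x)} = 5^{-4} = 1/625.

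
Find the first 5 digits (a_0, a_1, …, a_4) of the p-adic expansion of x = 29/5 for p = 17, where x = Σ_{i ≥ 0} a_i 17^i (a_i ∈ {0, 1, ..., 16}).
(a_0, …, a_4) = (16, 13, 6, 3, 10)

v_17(29/5) = 0 (numerator and denominator both coprime to 17), so x ∈ ℤ_17^×. Compute digits iteratively via a_i = x_i mod 17, x_{i+1} = (x_i − a_i)/17, with x_0 = x:
  x_0 = 29/5;  a_0 = 16;  x_1 = (x_0 − 16)/17 = -3/5
  x_1 = -3/5;  a_1 = 13;  x_2 = (x_1 − 13)/17 = -4/5
  x_2 = -4/5;  a_2 = 6;  x_3 = (x_2 − 6)/17 = -2/5
  x_3 = -2/5;  a_3 = 3;  x_4 = (x_3 − 3)/17 = -1/5
  x_4 = -1/5;  a_4 = 10;  x_5 = (x_4 − 10)/17 = -3/5
Digits: (16, 13, 6, 3, 10).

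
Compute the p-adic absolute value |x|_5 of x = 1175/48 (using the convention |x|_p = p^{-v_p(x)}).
|1175/48|_5 = 1/25

Step 1 — compute v_5(x) by factoring powers of 5 out of the numerator and denominator: v_5(1175/48) = 2. Step 2 — apply |x|_p = p^{-v_p(x)} = 5^{-2} = 1/25.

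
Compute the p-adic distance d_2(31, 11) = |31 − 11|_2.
d_2(31, 11) = 1/4

Step 1 — x − y = 31 − 11 = 20. Step 2 — v_2(20) = 2 (factor: 20 = (2^2 · 5); the sign does not affect v_p). Step 3 — |x − y|_2 = 2^{-2} = 1/4.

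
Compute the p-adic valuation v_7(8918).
v_7(8918) = 3

v_7(n) is the largest exponent k such that 7^k divides n. Factor out: 8918 = 7^3 · 26. (Sign doesn't affect v_p.) So v_7(8918) = 3.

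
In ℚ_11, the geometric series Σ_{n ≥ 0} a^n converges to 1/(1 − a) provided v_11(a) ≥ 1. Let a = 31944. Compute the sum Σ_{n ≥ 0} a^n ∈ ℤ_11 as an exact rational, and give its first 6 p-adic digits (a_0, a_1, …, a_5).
Σ a^n = 1/(1 − a) = -1/31943;  first 6 digits = (1, 0, 0, 2, 2, 0)

v_11(a) = 3 ≥ 1, so the series converges in ℤ_11 to 1/(1 − a) = 1/(1 − 31944) = -1/31943. Expand this rational in ℤ_11: compute digits iteratively via d_i = x_i mod 11, x_{i+1} = (x_i − d_i)/11. The first 6 digits are (1, 0, 0, 2, 2, 0).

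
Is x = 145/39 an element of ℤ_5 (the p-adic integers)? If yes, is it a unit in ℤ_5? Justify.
x ∈ ℤ_5 but not a unit; v_5(x) = 1 > 0

ℤ_5 = {x ∈ ℚ_5 : v_5(x) ≥ 0} and ℤ_5^× = {x ∈ ℤ_5 : v_5(x) = 0}. Here v_5(145/39) = v_5(num) − v_5(den) = 1; compare against these criteria.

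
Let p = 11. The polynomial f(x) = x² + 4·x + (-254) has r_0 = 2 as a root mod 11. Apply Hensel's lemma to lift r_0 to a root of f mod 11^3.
r_2 = 365 (mod 1331)

Hensel: r_{i+1} = r_i − f(r_i)·(f′(r_i))^{-1} mod 11^{i+2}, f′(x) = 2x + 4. Iterate:
  r_0 = 2 (mod 11)
  r_1 = 2 (mod 121)
  r_2 = 365 (mod 1331)
Final: r = 365 satisfies f(r) ≡ 0 mod 11^3.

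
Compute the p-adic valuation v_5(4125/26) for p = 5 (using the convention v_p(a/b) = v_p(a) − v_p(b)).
v_5(4125/26) = 3

Factor powers of 5 from the numerator and denominator of the reduced fraction: 4125 = 5^3 · 33 and 26 = 5^0 · 26. Apply v_p(a/b) = v_p(a) − v_p(b): v_5(4125/26) = 3 − 0 = 3.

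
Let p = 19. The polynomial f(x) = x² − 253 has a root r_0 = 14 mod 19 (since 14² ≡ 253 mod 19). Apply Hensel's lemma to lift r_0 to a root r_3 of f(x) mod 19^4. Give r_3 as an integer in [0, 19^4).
r_3 = 60548 (mod 130321)

Hensel's recurrence: r_{i+1} = r_i − f(r_i)·(f′(r_i))^{-1} mod 19^{i+2}, with f′(x) = 2x. Iterate:
  r_0 = 14 (mod 19)
  r_1 = 261 (mod 361)
  r_2 = 5676 (mod 6859)
  r_3 = 60548 (mod 130321)
Final: r_3 = 60548, and one checks f(r_3) ≡ 0 mod 19^4.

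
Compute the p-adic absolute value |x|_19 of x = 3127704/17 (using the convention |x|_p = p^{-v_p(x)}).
|3127704/17|_19 = 1/130321

Step 1 — compute v_19(x) by factoring powers of 19 out of the numerator and denominator: v_19(3127704/17) = 4. Step 2 — apply |x|_p = p^{-v_p(x)} = 19^{-4} = 1/130321.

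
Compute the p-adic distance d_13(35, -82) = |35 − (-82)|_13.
d_13(35, -82) = 1/13

Step 1 — x − y = 35 − (-82) = 117. Step 2 — v_13(117) = 1 (factor: 117 = (13^1 · 9); the sign does not affect v_p). Step 3 — |x − y|_13 = 13^{-1} = 1/13.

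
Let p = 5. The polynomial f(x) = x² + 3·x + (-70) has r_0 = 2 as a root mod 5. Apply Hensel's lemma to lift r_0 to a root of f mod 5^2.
r_1 = 7 (mod 25)

Hensel: r_{i+1} = r_i − f(r_i)·(f′(r_i))^{-1} mod 5^{i+2}, f′(x) = 2x + 3. Iterate:
  r_0 = 2 (mod 5)
  r_1 = 7 (mod 25)
Final: r = 7 satisfies f(r) ≡ 0 mod 5^2.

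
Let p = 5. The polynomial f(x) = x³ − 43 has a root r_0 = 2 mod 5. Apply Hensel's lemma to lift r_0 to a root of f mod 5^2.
r_1 = 7 (mod 25)

Hensel: r_{i+1} = r_i − f(r_i)/f′(r_i) mod 5^{i+2}, where f′(x) = 3x². Iterate:
  r_0 = 2 (mod 5)
  r_1 = 7 (mod 25)
Final: r = 7 with f(r) ≡ 0 mod 5^2.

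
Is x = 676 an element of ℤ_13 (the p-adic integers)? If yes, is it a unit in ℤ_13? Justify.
x ∈ ℤ_13 but not a unit; v_13(x) = 2 > 0

ℤ_13 = {x ∈ ℚ_13 : v_13(x) ≥ 0} and ℤ_13^× = {x ∈ ℤ_13 : v_13(x) = 0}. Here v_13(676) = v_13(num) − v_13(den) = 2; compare against these criteria.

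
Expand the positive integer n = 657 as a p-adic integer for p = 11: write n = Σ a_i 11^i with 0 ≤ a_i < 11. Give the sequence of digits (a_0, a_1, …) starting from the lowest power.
(a_0, a_1, …) = (8, 4, 5)

Repeated division by 11 gives the digits low-to-high: 657 = 8 + 4·11^1 + 5·11^2. Digit sequence: (8, 4, 5).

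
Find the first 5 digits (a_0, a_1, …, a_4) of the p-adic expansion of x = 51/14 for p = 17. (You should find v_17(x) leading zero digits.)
(a_0, …, a_4) = (0, 16, 10, 3, 1)

v_17(51/14) = 1, so a_0 = ... = a_0 = 0. Factor out: x = 17^1 · u with u = 3/14 a unit in ℤ_17. Expand u iteratively via a_{v+i} = u_i mod 17, u_{i+1} = (u_i − a_{v+i})/17:
  u_0 = 3/14;  a_1 = 16;  u_1 = (u_0 − 16)/17 = -13/14
  u_1 = -13/14;  a_2 = 10;  u_2 = (u_1 − 10)/17 = -9/14
  u_2 = -9/14;  a_3 = 3;  u_3 = (u_2 − 3)/17 = -3/14
  u_3 = -3/14;  a_4 = 1;  u_4 = (u_3 − 1)/17 = -1/14
Digits: (0, 16, 10, 3, 1).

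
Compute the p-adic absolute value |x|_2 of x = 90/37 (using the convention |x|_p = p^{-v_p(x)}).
|90/37|_2 = 1/2

Step 1 — compute v_2(x) by factoring powers of 2 out of the numerator and denominator: v_2(90/37) = 1. Step 2 — apply |x|_p = p^{-v_p(x)} = 2^{-1} = 1/2.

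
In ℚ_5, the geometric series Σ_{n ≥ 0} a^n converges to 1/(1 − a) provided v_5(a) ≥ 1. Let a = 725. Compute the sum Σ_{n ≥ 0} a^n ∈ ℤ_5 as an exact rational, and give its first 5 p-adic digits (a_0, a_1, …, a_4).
Σ a^n = 1/(1 − a) = -1/724;  first 5 digits = (1, 0, 4, 0, 2)

v_5(a) = 2 ≥ 1, so the series converges in ℤ_5 to 1/(1 − a) = 1/(1 − 725) = -1/724. Expand this rational in ℤ_5: compute digits iteratively via d_i = x_i mod 5, x_{i+1} = (x_i − d_i)/5. The first 5 digits are (1, 0, 4, 0, 2).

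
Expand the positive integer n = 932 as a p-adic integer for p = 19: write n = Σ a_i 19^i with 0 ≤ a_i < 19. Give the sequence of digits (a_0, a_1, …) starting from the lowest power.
(a_0, a_1, …) = (1, 11, 2)

Repeated division by 19 gives the digits low-to-high: 932 = 1 + 11·19^1 + 2·19^2. Digit sequence: (1, 11, 2).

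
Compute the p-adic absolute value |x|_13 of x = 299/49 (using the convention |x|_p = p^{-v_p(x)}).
|299/49|_13 = 1/13

Step 1 — compute v_13(x) by factoring powers of 13 out of the numerator and denominator: v_13(299/49) = 1. Step 2 — apply |x|_p = p^{-v_p(x)} = 13^{-1} = 1/13.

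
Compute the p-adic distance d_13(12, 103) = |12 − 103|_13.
d_13(12, 103) = 1/13

Step 1 — x − y = 12 − 103 = -91. Step 2 — v_13(-91) = 1 (factor: -91 = −(13^1 · 7); the sign does not affect v_p). Step 3 — |x − y|_13 = 13^{-1} = 1/13.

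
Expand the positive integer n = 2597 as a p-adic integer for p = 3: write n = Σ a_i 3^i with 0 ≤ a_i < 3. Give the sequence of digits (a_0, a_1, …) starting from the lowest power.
(a_0, a_1, …) = (2, 1, 0, 0, 2, 1, 0, 1)

Repeated division by 3 gives the digits low-to-high: 2597 = 2 + 1·3^1 + 2·3^4 + 1·3^5 + 1·3^7. Digit sequence: (2, 1, 0, 0, 2, 1, 0, 1).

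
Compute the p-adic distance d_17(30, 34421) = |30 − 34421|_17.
d_17(30, 34421) = 1/4913

Step 1 — x − y = 30 − 34421 = -34391. Step 2 — v_17(-34391) = 3 (factor: -34391 = −(17^3 · 7); the sign does not affect v_p). Step 3 — |x − y|_17 = 17^{-3} = 1/4913.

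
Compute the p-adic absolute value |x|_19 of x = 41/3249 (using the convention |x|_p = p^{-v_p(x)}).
|41/3249|_19 = 361

Step 1 — compute v_19(x) by factoring powers of 19 out of the numerator and denominator: v_19(41/3249) = -2. Step 2 — apply |x|_p = p^{-v_p(x)} = 19^{2} = 361.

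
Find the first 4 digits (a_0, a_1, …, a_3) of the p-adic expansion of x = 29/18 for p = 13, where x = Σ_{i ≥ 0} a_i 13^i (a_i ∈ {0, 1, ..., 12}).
(a_0, …, a_3) = (11, 0, 5, 9)

v_13(29/18) = 0 (numerator and denominator both coprime to 13), so x ∈ ℤ_13^×. Compute digits iteratively via a_i = x_i mod 13, x_{i+1} = (x_i − a_i)/13, with x_0 = x:
  x_0 = 29/18;  a_0 = 11;  x_1 = (x_0 − 11)/13 = -13/18
  x_1 = -13/18;  a_1 = 0;  x_2 = (x_1 − 0)/13 = -1/18
  x_2 = -1/18;  a_2 = 5;  x_3 = (x_2 − 5)/13 = -7/18
  x_3 = -7/18;  a_3 = 9;  x_4 = (x_3 − 9)/13 = -13/18
Digits: (11, 0, 5, 9).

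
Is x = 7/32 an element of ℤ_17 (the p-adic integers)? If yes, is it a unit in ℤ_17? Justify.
x ∈ ℤ_17^× (unit); v_17(x) = 0

ℤ_17 = {x ∈ ℚ_17 : v_17(x) ≥ 0} and ℤ_17^× = {x ∈ ℤ_17 : v_17(x) = 0}. Here v_17(7/32) = v_17(num) − v_17(den) = 0; compare against these criteria.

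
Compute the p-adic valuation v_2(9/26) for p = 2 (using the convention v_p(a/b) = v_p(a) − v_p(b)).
v_2(9/26) = -1

Factor powers of 2 from the numerator and denominator of the reduced fraction: 9 = 2^0 · 9 and 26 = 2^1 · 13. Apply v_p(a/b) = v_p(a) − v_p(b): v_2(9/26) = 0 − 1 = -1.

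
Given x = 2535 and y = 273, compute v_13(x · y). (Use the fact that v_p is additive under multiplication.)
v_13(692055) = 3

v_p(x) = 2 (factor: 2535 = 13^2 · 15); v_p(y) = 1 (factor: 273 = 13^1 · 21). Additivity: v_p(xy) = v_p(x) + v_p(y) = 2 + 1 = 3. (Direct check: xy = 692055 = 13^3 · (315).)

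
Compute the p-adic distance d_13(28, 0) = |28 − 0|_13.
d_13(28, 0) = 1

Step 1 — x − y = 28 − 0 = 28. Step 2 — v_13(28) = 0 (factor: 28 = (13^0 · 28); the sign does not affect v_p). Step 3 — |x − y|_13 = 13^{0} = 1.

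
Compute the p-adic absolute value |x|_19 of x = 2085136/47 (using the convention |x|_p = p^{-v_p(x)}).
|2085136/47|_19 = 1/130321

Step 1 — compute v_19(x) by factoring powers of 19 out of the numerator and denominator: v_19(2085136/47) = 4. Step 2 — apply |x|_p = p^{-v_p(x)} = 19^{-4} = 1/130321.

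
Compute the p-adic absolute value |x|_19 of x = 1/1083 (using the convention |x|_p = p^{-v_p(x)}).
|1/1083|_19 = 361

Step 1 — compute v_19(x) by factoring powers of 19 out of the numerator and denominator: v_19(1/1083) = -2. Step 2 — apply |x|_p = p^{-v_p(x)} = 19^{2} = 361.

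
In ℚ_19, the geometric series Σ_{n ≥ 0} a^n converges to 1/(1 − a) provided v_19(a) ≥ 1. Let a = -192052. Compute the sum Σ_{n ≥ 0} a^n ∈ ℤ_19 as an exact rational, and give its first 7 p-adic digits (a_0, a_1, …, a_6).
Σ a^n = 1/(1 − a) = 1/192053;  first 7 digits = (1, 0, 0, 10, 17, 18, 4)

v_19(a) = 3 ≥ 1, so the series converges in ℤ_19 to 1/(1 − a) = 1/(1 − (-192052)) = 1/192053. Expand this rational in ℤ_19: compute digits iteratively via d_i = x_i mod 19, x_{i+1} = (x_i − d_i)/19. The first 7 digits are (1, 0, 0, 10, 17, 18, 4).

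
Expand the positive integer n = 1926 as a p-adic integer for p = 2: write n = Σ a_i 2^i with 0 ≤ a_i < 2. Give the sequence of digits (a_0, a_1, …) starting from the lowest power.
(a_0, a_1, …) = (0, 1, 1, 0, 0, 0, 0, 1, 1, 1, 1)

Repeated division by 2 gives the digits low-to-high: 1926 = 1·2^1 + 1·2^2 + 1·2^7 + 1·2^8 + 1·2^9 + 1·2^10. Digit sequence: (0, 1, 1, 0, 0, 0, 0, 1, 1, 1, 1).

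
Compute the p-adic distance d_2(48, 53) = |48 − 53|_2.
d_2(48, 53) = 1

Step 1 — x − y = 48 − 53 = -5. Step 2 — v_2(-5) = 0 (factor: -5 = −(2^0 · 5); the sign does not affect v_p). Step 3 — |x − y|_2 = 2^{0} = 1.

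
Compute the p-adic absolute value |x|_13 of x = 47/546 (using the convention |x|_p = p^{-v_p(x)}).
|47/546|_13 = 13

Step 1 — compute v_13(x) by factoring powers of 13 out of the numerator and denominator: v_13(47/546) = -1. Step 2 — apply |x|_p = p^{-v_p(x)} = 13^{1} = 13.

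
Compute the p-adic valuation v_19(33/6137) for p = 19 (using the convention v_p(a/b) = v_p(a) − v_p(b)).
v_19(33/6137) = -2

Factor powers of 19 from the numerator and denominator of the reduced fraction: 33 = 19^0 · 33 and 6137 = 19^2 · 17. Apply v_p(a/b) = v_p(a) − v_p(b): v_19(33/6137) = 0 − 2 = -2.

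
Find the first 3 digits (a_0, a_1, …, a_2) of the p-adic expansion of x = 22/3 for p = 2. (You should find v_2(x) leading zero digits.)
(a_0, …, a_2) = (0, 1, 0)

v_2(22/3) = 1, so a_0 = ... = a_0 = 0. Factor out: x = 2^1 · u with u = 11/3 a unit in ℤ_2. Expand u iteratively via a_{v+i} = u_i mod 2, u_{i+1} = (u_i − a_{v+i})/2:
  u_0 = 11/3;  a_1 = 1;  u_1 = (u_0 − 1)/2 = 4/3
  u_1 = 4/3;  a_2 = 0;  u_2 = (u_1 − 0)/2 = 2/3
Digits: (0, 1, 0).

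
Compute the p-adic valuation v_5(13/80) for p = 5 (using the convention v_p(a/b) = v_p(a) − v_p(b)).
v_5(13/80) = -1

Factor powers of 5 from the numerator and denominator of the reduced fraction: 13 = 5^0 · 13 and 80 = 5^1 · 16. Apply v_p(a/b) = v_p(a) − v_p(b): v_5(13/80) = 0 − 1 = -1.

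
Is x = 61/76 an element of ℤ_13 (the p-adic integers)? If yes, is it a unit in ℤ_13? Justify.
x ∈ ℤ_13^× (unit); v_13(x) = 0

ℤ_13 = {x ∈ ℚ_13 : v_13(x) ≥ 0} and ℤ_13^× = {x ∈ ℤ_13 : v_13(x) = 0}. Here v_13(61/76) = v_13(num) − v_13(den) = 0; compare against these criteria.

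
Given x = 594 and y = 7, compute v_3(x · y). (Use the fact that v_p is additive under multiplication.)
v_3(4158) = 3

v_p(x) = 3 (factor: 594 = 3^3 · 22); v_p(y) = 0 (factor: 7 = 3^0 · 7). Additivity: v_p(xy) = v_p(x) + v_p(y) = 3 + 0 = 3. (Direct check: xy = 4158 = 3^3 · (154).)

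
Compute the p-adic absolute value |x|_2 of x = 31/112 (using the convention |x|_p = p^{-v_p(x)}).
|31/112|_2 = 16

Step 1 — compute v_2(x) by factoring powers of 2 out of the numerator and denominator: v_2(31/112) = -4. Step 2 — apply |x|_p = p^{-v_p(x)} = 2^{4} = 16.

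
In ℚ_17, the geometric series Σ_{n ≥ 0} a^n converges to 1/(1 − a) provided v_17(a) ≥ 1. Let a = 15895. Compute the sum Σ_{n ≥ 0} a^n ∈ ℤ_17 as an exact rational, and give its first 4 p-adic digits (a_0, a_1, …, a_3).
Σ a^n = 1/(1 − a) = -1/15894;  first 4 digits = (1, 0, 4, 3)

v_17(a) = 2 ≥ 1, so the series converges in ℤ_17 to 1/(1 − a) = 1/(1 − 15895) = -1/15894. Expand this rational in ℤ_17: compute digits iteratively via d_i = x_i mod 17, x_{i+1} = (x_i − d_i)/17. The first 4 digits are (1, 0, 4, 3).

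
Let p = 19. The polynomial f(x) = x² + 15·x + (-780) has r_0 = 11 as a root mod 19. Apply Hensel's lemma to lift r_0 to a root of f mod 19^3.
r_2 = 5293 (mod 6859)

Hensel: r_{i+1} = r_i − f(r_i)·(f′(r_i))^{-1} mod 19^{i+2}, f′(x) = 2x + 15. Iterate:
  r_0 = 11 (mod 19)
  r_1 = 239 (mod 361)
  r_2 = 5293 (mod 6859)
Final: r = 5293 satisfies f(r) ≡ 0 mod 19^3.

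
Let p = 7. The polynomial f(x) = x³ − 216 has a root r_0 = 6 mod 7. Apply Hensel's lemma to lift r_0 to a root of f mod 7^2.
r_1 = 6 (mod 49)

Hensel: r_{i+1} = r_i − f(r_i)/f′(r_i) mod 7^{i+2}, where f′(x) = 3x². Iterate:
  r_0 = 6 (mod 7)
  r_1 = 6 (mod 49)
Final: r = 6 with f(r) ≡ 0 mod 7^2.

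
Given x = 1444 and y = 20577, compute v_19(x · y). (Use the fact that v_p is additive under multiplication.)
v_19(29713188) = 5

v_p(x) = 2 (factor: 1444 = 19^2 · 4); v_p(y) = 3 (factor: 20577 = 19^3 · 3). Additivity: v_p(xy) = v_p(x) + v_p(y) = 2 + 3 = 5. (Direct check: xy = 29713188 = 19^5 · (12).)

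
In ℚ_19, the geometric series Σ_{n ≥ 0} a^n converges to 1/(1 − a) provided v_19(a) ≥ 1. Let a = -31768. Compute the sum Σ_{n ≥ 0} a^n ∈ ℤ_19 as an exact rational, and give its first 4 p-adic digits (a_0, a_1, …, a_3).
Σ a^n = 1/(1 − a) = 1/31769;  first 4 digits = (1, 0, 7, 14)

v_19(a) = 2 ≥ 1, so the series converges in ℤ_19 to 1/(1 − a) = 1/(1 − (-31768)) = 1/31769. Expand this rational in ℤ_19: compute digits iteratively via d_i = x_i mod 19, x_{i+1} = (x_i − d_i)/19. The first 4 digits are (1, 0, 7, 14).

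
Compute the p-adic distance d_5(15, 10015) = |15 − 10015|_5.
d_5(15, 10015) = 1/625

Step 1 — x − y = 15 − 10015 = -10000. Step 2 — v_5(-10000) = 4 (factor: -10000 = −(5^4 · 16); the sign does not affect v_p). Step 3 — |x − y|_5 = 5^{-4} = 1/625.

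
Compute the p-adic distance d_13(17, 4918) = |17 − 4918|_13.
d_13(17, 4918) = 1/169

Step 1 — x − y = 17 − 4918 = -4901. Step 2 — v_13(-4901) = 2 (factor: -4901 = −(13^2 · 29); the sign does not affect v_p). Step 3 — |x − y|_13 = 13^{-2} = 1/169.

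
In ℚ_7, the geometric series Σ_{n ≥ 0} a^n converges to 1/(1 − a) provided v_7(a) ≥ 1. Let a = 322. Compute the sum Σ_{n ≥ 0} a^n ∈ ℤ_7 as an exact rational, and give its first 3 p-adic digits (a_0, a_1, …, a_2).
Σ a^n = 1/(1 − a) = -1/321;  first 3 digits = (1, 4, 1)

v_7(a) = 1 ≥ 1, so the series converges in ℤ_7 to 1/(1 − a) = 1/(1 − 322) = -1/321. Expand this rational in ℤ_7: compute digits iteratively via d_i = x_i mod 7, x_{i+1} = (x_i − d_i)/7. The first 3 digits are (1, 4, 1).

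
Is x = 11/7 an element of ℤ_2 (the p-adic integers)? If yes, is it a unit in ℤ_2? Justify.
x ∈ ℤ_2^× (unit); v_2(x) = 0

ℤ_2 = {x ∈ ℚ_2 : v_2(x) ≥ 0} and ℤ_2^× = {x ∈ ℤ_2 : v_2(x) = 0}. Here v_2(11/7) = v_2(num) − v_2(den) = 0; compare against these criteria.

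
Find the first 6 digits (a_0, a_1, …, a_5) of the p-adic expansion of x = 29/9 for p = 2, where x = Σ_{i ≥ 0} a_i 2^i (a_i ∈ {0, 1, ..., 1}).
(a_0, …, a_5) = (1, 0, 1, 0, 1, 1)

v_2(29/9) = 0 (numerator and denominator both coprime to 2), so x ∈ ℤ_2^×. Compute digits iteratively via a_i = x_i mod 2, x_{i+1} = (x_i − a_i)/2, with x_0 = x:
  x_0 = 29/9;  a_0 = 1;  x_1 = (x_0 − 1)/2 = 10/9
  x_1 = 10/9;  a_1 = 0;  x_2 = (x_1 − 0)/2 = 5/9
  x_2 = 5/9;  a_2 = 1;  x_3 = (x_2 − 1)/2 = -2/9
  x_3 = -2/9;  a_3 = 0;  x_4 = (x_3 − 0)/2 = -1/9
  x_4 = -1/9;  a_4 = 1;  x_5 = (x_4 − 1)/2 = -5/9
  x_5 = -5/9;  a_5 = 1;  x_6 = (x_5 − 1)/2 = -7/9
Digits: (1, 0, 1, 0, 1, 1).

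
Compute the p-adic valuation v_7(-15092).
v_7(-15092) = 3

v_7(n) is the largest exponent k such that 7^k divides n. Factor out: -15092 = -7^3 · 44. (Sign doesn't affect v_p.) So v_7(-15092) = 3.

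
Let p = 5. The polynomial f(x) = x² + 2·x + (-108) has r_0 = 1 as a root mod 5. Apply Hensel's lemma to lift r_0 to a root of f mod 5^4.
r_3 = 396 (mod 625)

Hensel: r_{i+1} = r_i − f(r_i)·(f′(r_i))^{-1} mod 5^{i+2}, f′(x) = 2x + 2. Iterate:
  r_0 = 1 (mod 5)
  r_1 = 21 (mod 25)
  r_2 = 21 (mod 125)
  r_3 = 396 (mod 625)
Final: r = 396 satisfies f(r) ≡ 0 mod 5^4.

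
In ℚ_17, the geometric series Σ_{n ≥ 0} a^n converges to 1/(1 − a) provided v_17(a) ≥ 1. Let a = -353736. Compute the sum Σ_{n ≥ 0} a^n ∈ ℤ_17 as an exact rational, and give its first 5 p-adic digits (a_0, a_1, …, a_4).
Σ a^n = 1/(1 − a) = 1/353737;  first 5 digits = (1, 0, 0, 13, 12)

v_17(a) = 3 ≥ 1, so the series converges in ℤ_17 to 1/(1 − a) = 1/(1 − (-353736)) = 1/353737. Expand this rational in ℤ_17: compute digits iteratively via d_i = x_i mod 17, x_{i+1} = (x_i − d_i)/17. The first 5 digits are (1, 0, 0, 13, 12).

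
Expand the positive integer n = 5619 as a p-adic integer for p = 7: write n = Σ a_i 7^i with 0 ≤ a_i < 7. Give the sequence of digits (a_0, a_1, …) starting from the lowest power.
(a_0, a_1, …) = (5, 4, 2, 2, 2)

Repeated division by 7 gives the digits low-to-high: 5619 = 5 + 4·7^1 + 2·7^2 + 2·7^3 + 2·7^4. Digit sequence: (5, 4, 2, 2, 2).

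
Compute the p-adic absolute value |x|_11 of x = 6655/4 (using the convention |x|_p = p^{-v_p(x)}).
|6655/4|_11 = 1/1331

Step 1 — compute v_11(x) by factoring powers of 11 out of the numerator and denominator: v_11(6655/4) = 3. Step 2 — apply |x|_p = p^{-v_p(x)} = 11^{-3} = 1/1331.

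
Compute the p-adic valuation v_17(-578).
v_17(-578) = 2

v_17(n) is the largest exponent k such that 17^k divides n. Factor out: -578 = -17^2 · 2. (Sign doesn't affect v_p.) So v_17(-578) = 2.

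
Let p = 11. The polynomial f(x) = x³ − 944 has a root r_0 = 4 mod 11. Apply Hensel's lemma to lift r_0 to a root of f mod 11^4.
r_3 = 1676 (mod 14641)

Hensel: r_{i+1} = r_i − f(r_i)/f′(r_i) mod 11^{i+2}, where f′(x) = 3x². Iterate:
  r_0 = 4 (mod 11)
  r_1 = 103 (mod 121)
  r_2 = 345 (mod 1331)
  r_3 = 1676 (mod 14641)
Final: r = 1676 with f(r) ≡ 0 mod 11^4.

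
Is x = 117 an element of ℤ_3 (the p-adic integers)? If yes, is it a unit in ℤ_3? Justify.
x ∈ ℤ_3 but not a unit; v_3(x) = 2 > 0

ℤ_3 = {x ∈ ℚ_3 : v_3(x) ≥ 0} and ℤ_3^× = {x ∈ ℤ_3 : v_3(x) = 0}. Here v_3(117) = v_3(num) − v_3(den) = 2; compare against these criteria.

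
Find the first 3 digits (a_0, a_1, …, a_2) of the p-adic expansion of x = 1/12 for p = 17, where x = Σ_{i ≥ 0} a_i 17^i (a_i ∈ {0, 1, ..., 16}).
(a_0, …, a_2) = (10, 15, 9)

v_17(1/12) = 0 (numerator and denominator both coprime to 17), so x ∈ ℤ_17^×. Compute digits iteratively via a_i = x_i mod 17, x_{i+1} = (x_i − a_i)/17, with x_0 = x:
  x_0 = 1/12;  a_0 = 10;  x_1 = (x_0 − 10)/17 = -7/12
  x_1 = -7/12;  a_1 = 15;  x_2 = (x_1 − 15)/17 = -11/12
  x_2 = -11/12;  a_2 = 9;  x_3 = (x_2 − 9)/17 = -7/12
Digits: (10, 15, 9).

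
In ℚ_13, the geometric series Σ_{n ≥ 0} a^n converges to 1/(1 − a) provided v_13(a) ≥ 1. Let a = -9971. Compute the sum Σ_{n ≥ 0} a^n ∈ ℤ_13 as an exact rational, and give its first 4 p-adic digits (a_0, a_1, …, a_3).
Σ a^n = 1/(1 − a) = 1/9972;  first 4 digits = (1, 0, 6, 8)

v_13(a) = 2 ≥ 1, so the series converges in ℤ_13 to 1/(1 − a) = 1/(1 − (-9971)) = 1/9972. Expand this rational in ℤ_13: compute digits iteratively via d_i = x_i mod 13, x_{i+1} = (x_i − d_i)/13. The first 4 digits are (1, 0, 6, 8).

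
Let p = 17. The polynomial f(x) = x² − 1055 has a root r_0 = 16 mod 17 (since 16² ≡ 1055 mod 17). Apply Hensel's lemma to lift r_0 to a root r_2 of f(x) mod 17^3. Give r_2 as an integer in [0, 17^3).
r_2 = 3229 (mod 4913)

Hensel's recurrence: r_{i+1} = r_i − f(r_i)·(f′(r_i))^{-1} mod 17^{i+2}, with f′(x) = 2x. Iterate:
  r_0 = 16 (mod 17)
  r_1 = 50 (mod 289)
  r_2 = 3229 (mod 4913)
Final: r_2 = 3229, and one checks f(r_2) ≡ 0 mod 17^3.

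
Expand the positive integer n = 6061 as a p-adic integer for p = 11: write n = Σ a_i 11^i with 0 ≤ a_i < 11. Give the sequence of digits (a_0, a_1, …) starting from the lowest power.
(a_0, a_1, …) = (0, 1, 6, 4)

Repeated division by 11 gives the digits low-to-high: 6061 = 1·11^1 + 6·11^2 + 4·11^3. Digit sequence: (0, 1, 6, 4).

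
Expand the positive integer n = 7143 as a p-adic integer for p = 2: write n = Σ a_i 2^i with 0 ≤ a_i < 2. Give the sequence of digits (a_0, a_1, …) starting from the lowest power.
(a_0, a_1, …) = (1, 1, 1, 0, 0, 1, 1, 1, 1, 1, 0, 1, 1)

Repeated division by 2 gives the digits low-to-high: 7143 = 1 + 1·2^1 + 1·2^2 + 1·2^5 + 1·2^6 + 1·2^7 + 1·2^8 + 1·2^9 + 1·2^11 + 1·2^12. Digit sequence: (1, 1, 1, 0, 0, 1, 1, 1, 1, 1, 0, 1, 1).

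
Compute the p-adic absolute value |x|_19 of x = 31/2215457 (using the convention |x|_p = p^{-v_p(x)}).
|31/2215457|_19 = 130321

Step 1 — compute v_19(x) by factoring powers of 19 out of the numerator and denominator: v_19(31/2215457) = -4. Step 2 — apply |x|_p = p^{-v_p(x)} = 19^{4} = 130321.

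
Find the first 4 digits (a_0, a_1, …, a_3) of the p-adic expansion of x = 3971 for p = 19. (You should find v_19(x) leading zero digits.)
(a_0, …, a_3) = (0, 0, 11, 0)

v_19(3971) = 2, so a_0 = ... = a_1 = 0. Factor out: x = 19^2 · u with u = 11 a unit in ℤ_19. Expand u iteratively via a_{v+i} = u_i mod 19, u_{i+1} = (u_i − a_{v+i})/19:
  u_0 = 11;  a_2 = 11;  u_1 = (u_0 − 11)/19 = 0
  u_1 = 0;  a_3 = 0;  u_2 = (u_1 − 0)/19 = 0
Digits: (0, 0, 11, 0).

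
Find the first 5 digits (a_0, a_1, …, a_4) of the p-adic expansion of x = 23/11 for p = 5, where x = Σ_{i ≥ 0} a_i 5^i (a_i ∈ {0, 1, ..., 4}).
(a_0, …, a_4) = (3, 3, 3, 2, 4)

v_5(23/11) = 0 (numerator and denominator both coprime to 5), so x ∈ ℤ_5^×. Compute digits iteratively via a_i = x_i mod 5, x_{i+1} = (x_i − a_i)/5, with x_0 = x:
  x_0 = 23/11;  a_0 = 3;  x_1 = (x_0 − 3)/5 = -2/11
  x_1 = -2/11;  a_1 = 3;  x_2 = (x_1 − 3)/5 = -7/11
  x_2 = -7/11;  a_2 = 3;  x_3 = (x_2 − 3)/5 = -8/11
  x_3 = -8/11;  a_3 = 2;  x_4 = (x_3 − 2)/5 = -6/11
  x_4 = -6/11;  a_4 = 4;  x_5 = (x_4 − 4)/5 = -10/11
Digits: (3, 3, 3, 2, 4).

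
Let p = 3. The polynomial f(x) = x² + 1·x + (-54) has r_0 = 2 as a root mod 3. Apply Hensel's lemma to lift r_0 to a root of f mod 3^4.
r_3 = 26 (mod 81)

Hensel: r_{i+1} = r_i − f(r_i)·(f′(r_i))^{-1} mod 3^{i+2}, f′(x) = 2x + 1. Iterate:
  r_0 = 2 (mod 3)
  r_1 = 8 (mod 9)
  r_2 = 26 (mod 27)
  r_3 = 26 (mod 81)
Final: r = 26 satisfies f(r) ≡ 0 mod 3^4.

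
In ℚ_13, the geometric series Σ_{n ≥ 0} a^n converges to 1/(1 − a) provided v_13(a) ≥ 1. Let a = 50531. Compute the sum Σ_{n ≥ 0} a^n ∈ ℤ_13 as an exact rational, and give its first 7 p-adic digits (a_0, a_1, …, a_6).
Σ a^n = 1/(1 − a) = -1/50530;  first 7 digits = (1, 0, 0, 10, 1, 0, 9)

v_13(a) = 3 ≥ 1, so the series converges in ℤ_13 to 1/(1 − a) = 1/(1 − 50531) = -1/50530. Expand this rational in ℤ_13: compute digits iteratively via d_i = x_i mod 13, x_{i+1} = (x_i − d_i)/13. The first 7 digits are (1, 0, 0, 10, 1, 0, 9).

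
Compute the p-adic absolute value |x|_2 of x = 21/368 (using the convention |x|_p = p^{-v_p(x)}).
|21/368|_2 = 16

Step 1 — compute v_2(x) by factoring powers of 2 out of the numerator and denominator: v_2(21/368) = -4. Step 2 — apply |x|_p = p^{-v_p(x)} = 2^{4} = 16.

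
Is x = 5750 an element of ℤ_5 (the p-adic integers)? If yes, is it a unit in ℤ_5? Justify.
x ∈ ℤ_5 but not a unit; v_5(x) = 3 > 0

ℤ_5 = {x ∈ ℚ_5 : v_5(x) ≥ 0} and ℤ_5^× = {x ∈ ℤ_5 : v_5(x) = 0}. Here v_5(5750) = v_5(num) − v_5(den) = 3; compare against these criteria.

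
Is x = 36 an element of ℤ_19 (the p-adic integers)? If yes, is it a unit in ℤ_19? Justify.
x ∈ ℤ_19^× (unit); v_19(x) = 0

ℤ_19 = {x ∈ ℚ_19 : v_19(x) ≥ 0} and ℤ_19^× = {x ∈ ℤ_19 : v_19(x) = 0}. Here v_19(36) = v_19(num) − v_19(den) = 0; compare against these criteria.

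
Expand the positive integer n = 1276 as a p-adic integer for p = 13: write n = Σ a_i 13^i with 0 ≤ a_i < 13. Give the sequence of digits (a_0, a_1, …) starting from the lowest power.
(a_0, a_1, …) = (2, 7, 7)

Repeated division by 13 gives the digits low-to-high: 1276 = 2 + 7·13^1 + 7·13^2. Digit sequence: (2, 7, 7).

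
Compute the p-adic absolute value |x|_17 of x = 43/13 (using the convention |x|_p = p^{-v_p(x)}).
|43/13|_17 = 1

Step 1 — compute v_17(x) by factoring powers of 17 out of the numerator and denominator: v_17(43/13) = 0. Step 2 — apply |x|_p = p^{-v_p(x)} = 17^{0} = 1.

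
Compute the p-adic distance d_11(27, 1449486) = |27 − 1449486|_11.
d_11(27, 1449486) = 1/161051

Step 1 — x − y = 27 − 1449486 = -1449459. Step 2 — v_11(-1449459) = 5 (factor: -1449459 = −(11^5 · 9); the sign does not affect v_p). Step 3 — |x − y|_11 = 11^{-5} = 1/161051.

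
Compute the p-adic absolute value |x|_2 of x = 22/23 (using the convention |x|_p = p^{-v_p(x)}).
|22/23|_2 = 1/2

Step 1 — compute v_2(x) by factoring powers of 2 out of the numerator and denominator: v_2(22/23) = 1. Step 2 — apply |x|_p = p^{-v_p(x)} = 2^{-1} = 1/2.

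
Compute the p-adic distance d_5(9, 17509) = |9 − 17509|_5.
d_5(9, 17509) = 1/625

Step 1 — x − y = 9 − 17509 = -17500. Step 2 — v_5(-17500) = 4 (factor: -17500 = −(5^4 · 28); the sign does not affect v_p). Step 3 — |x − y|_5 = 5^{-4} = 1/625.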